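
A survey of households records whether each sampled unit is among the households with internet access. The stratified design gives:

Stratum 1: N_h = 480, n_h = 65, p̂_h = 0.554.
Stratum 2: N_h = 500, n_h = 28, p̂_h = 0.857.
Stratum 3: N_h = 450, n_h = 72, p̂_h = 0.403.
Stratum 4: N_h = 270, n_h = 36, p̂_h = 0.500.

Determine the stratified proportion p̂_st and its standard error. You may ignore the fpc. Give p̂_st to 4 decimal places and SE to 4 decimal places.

p̂_st ≈ 0.5946, SE ≈ 0.0334

N = 1700; stratum weights W_h = N_h/N.
p̂_st = Σ W_h p̂_h = (480·0.554 + 500·0.857 + 450·0.403 + 270·0.500)/1700 = 0.59457
V̂(p̂_st) = Σ W_h² p̂_h(1−p̂_h)/(n_h−1):
  stratum 1: (480/1700)²·0.554·0.446/64 = 0.000307786
  stratum 2: (500/1700)²·0.857·0.143/27 = 0.000392641
  stratum 3: (450/1700)²·0.403·0.597/71 = 0.000237437
  stratum 4: (270/1700)²·0.500·0.500/35 = 0.000180178
V̂(p̂_st) = 0.00111804; SE = √V̂ = 0.0334371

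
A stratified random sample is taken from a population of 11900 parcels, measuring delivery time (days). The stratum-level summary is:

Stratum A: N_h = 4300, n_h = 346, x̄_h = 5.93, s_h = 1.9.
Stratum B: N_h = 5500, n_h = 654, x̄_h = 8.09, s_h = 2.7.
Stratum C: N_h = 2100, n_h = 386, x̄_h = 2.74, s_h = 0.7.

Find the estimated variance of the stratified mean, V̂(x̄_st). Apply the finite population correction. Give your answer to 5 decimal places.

V̂(x̄_st) = Σ W_h² (1 − n_h/N_h) s_h²/n_h, with W_h = N_h/N and N = 11900:
  stratum A: (4300/11900)²·(1 − 346/4300)·1.9²/346 = 0.00125269
  stratum B: (5500/11900)²·(1 − 654/5500)·2.7²/654 = 0.00209798
  stratum C: (2100/11900)²·(1 − 386/2100)·0.7²/386 = 3.2266e-05
V̂(x̄_st) = 0.00338294

V̂(x̄_st) ≈ 0.00338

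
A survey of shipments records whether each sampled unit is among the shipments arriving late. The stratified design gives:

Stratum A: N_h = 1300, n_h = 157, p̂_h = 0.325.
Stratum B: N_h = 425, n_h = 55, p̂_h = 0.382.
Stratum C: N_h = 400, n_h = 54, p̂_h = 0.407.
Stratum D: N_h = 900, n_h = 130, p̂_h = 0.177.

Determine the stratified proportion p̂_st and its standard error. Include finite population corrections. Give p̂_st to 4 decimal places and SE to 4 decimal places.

N = 3025; stratum weights W_h = N_h/N.
p̂_st = Σ W_h p̂_h = (1300·0.325 + 425·0.382 + 400·0.407 + 900·0.177)/3025 = 0.29982
V̂(p̂_st) = Σ W_h² (1 − n_h/N_h) p̂_h(1−p̂_h)/(n_h−1):
  stratum A: (1300/3025)²·(1 − 157/1300)·0.325·0.675/156 = 0.00022835
  stratum B: (425/3025)²·(1 − 55/425)·0.382·0.618/54 = 7.51273e-05
  stratum C: (400/3025)²·(1 − 54/400)·0.407·0.593/53 = 6.88745e-05
  stratum D: (900/3025)²·(1 − 130/900)·0.177·0.823/129 = 8.55196e-05
V̂(p̂_st) = 0.000457872; SE = √V̂ = 0.0213979

p̂_st ≈ 0.2998, SE ≈ 0.0214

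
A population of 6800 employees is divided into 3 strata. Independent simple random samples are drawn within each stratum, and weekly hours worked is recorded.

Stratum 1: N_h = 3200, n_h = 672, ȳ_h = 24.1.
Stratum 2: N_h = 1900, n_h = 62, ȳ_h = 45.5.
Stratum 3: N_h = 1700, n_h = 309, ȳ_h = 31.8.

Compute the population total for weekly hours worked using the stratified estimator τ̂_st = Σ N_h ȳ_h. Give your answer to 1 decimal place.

τ̂_st ≈ 217630.0

τ̂_st = Σ N_h ȳ_h = 3200·24.1 + 1900·45.5 + 1700·31.8 = 217630.0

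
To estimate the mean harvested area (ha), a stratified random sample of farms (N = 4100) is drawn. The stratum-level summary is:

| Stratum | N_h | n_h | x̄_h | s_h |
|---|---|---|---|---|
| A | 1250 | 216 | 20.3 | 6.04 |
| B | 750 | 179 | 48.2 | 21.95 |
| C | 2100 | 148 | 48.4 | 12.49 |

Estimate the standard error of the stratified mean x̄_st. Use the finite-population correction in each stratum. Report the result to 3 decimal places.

V̂(x̄_st) = Σ W_h² (1 − n_h/N_h) s_h²/n_h, with W_h = N_h/N and N = 4100:
  stratum A: (1250/4100)²·(1 − 216/1250)·6.04²/216 = 0.0129862
  stratum B: (750/4100)²·(1 − 179/750)·21.95²/179 = 0.0685718
  stratum C: (2100/4100)²·(1 − 148/2100)·12.49²/148 = 0.257036
V̂(x̄_st) = 0.338594
SE(x̄_st) = √0.338594 = 0.581889

SE(x̄_st) ≈ 0.582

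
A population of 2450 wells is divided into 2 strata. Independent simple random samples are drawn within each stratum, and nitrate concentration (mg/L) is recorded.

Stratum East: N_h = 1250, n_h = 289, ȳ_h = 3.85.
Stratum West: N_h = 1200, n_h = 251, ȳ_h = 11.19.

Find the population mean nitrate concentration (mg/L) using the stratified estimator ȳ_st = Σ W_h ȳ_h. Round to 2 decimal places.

N = Σ N_h = 2450. Stratum weights W_h = N_h/N.
ȳ_st = (1250·3.85 + 1200·11.19) / 2450 = 7.4451

ȳ_st ≈ 7.45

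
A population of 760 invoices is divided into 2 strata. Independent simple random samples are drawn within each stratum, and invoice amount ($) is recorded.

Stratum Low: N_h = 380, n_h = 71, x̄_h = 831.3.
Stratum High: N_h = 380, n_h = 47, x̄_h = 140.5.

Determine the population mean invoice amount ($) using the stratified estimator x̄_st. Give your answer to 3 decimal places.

N = Σ N_h = 760. Stratum weights W_h = N_h/N.
x̄_st = (380·831.3 + 380·140.5) / 760 = 485.90000

x̄_st ≈ 485.900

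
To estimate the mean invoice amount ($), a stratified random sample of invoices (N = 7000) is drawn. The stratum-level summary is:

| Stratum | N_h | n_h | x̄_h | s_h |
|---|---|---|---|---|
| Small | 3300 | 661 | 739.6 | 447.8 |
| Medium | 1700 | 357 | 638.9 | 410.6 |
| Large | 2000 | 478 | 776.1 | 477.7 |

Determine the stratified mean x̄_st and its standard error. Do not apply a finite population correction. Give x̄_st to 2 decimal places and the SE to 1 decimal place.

x̄_st ≈ 725.57, SE ≈ 11.6

x̄_st = Σ W_h x̄_h = (3300·739.6 + 1700·638.9 + 2000·776.1)/7000 = 725.57286
V̂(x̄_st) = Σ W_h² s_h²/n_h, with W_h = N_h/N and N = 7000:
  stratum Small: (3300/7000)²·447.8²/661 = 67.4215
  stratum Medium: (1700/7000)²·410.6²/357 = 27.853
  stratum Large: (2000/7000)²·477.7²/478 = 38.9714
V̂(x̄_st) = 134.246
SE(x̄_st) = √134.246 = 11.5865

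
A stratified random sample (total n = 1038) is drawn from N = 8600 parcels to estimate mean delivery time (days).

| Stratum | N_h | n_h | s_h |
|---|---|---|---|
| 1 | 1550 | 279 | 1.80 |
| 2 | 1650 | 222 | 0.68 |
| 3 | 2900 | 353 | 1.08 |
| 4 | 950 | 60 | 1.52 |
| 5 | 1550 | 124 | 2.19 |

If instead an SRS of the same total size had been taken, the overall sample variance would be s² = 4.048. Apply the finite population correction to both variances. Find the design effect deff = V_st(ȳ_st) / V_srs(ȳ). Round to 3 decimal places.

V̂(ȳ_st) = Σ W_h² (1 − n_h/N_h) s_h²/n_h, with W_h = N_h/N and N = 8600:
  stratum 1: (1550/8600)²·(1 − 279/1550)·1.80²/279 = 0.000309329
  stratum 2: (1650/8600)²·(1 − 222/1650)·0.68²/222 = 6.6356e-05
  stratum 3: (2900/8600)²·(1 − 353/2900)·1.08²/353 = 0.000329992
  stratum 4: (950/8600)²·(1 − 60/950)·1.52²/60 = 0.000440203
  stratum 5: (1550/8600)²·(1 − 124/1550)·2.19²/124 = 0.0011559
V_st = 0.00230178
V_srs = (1 − 1038/8600)·4.048/1038 = 0.00342911
deff = V_st / V_srs = 0.00230178/0.00342911 = 0.6712

deff ≈ 0.671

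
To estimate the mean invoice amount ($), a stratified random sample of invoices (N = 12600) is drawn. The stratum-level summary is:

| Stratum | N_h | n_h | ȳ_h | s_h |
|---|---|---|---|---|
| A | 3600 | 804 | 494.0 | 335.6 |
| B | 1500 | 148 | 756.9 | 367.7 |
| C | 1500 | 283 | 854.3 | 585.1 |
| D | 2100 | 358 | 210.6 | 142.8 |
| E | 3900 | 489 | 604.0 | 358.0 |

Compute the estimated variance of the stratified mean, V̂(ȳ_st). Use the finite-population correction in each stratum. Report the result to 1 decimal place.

V̂(ȳ_st) ≈ 57.7

V̂(ȳ_st) = Σ W_h² (1 − n_h/N_h) s_h²/n_h, with W_h = N_h/N and N = 12600:
  stratum A: (3600/12600)²·(1 − 804/3600)·335.6²/804 = 8.8815
  stratum B: (1500/12600)²·(1 − 148/1500)·367.7²/148 = 11.6695
  stratum C: (1500/12600)²·(1 − 283/1500)·585.1²/283 = 13.9096
  stratum D: (2100/12600)²·(1 − 358/2100)·142.8²/358 = 1.3125
  stratum E: (3900/12600)²·(1 − 489/3900)·358.0²/489 = 21.9615
V̂(ȳ_st) = 57.7346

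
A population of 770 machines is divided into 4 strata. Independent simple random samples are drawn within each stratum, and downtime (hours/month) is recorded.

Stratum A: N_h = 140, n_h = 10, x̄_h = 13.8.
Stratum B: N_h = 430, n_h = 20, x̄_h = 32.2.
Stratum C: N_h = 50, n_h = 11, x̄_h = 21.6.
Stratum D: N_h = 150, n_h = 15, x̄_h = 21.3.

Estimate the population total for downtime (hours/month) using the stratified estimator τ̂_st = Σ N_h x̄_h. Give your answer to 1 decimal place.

τ̂_st = Σ N_h x̄_h = 140·13.8 + 430·32.2 + 50·21.6 + 150·21.3 = 20053.0

τ̂_st ≈ 20053.0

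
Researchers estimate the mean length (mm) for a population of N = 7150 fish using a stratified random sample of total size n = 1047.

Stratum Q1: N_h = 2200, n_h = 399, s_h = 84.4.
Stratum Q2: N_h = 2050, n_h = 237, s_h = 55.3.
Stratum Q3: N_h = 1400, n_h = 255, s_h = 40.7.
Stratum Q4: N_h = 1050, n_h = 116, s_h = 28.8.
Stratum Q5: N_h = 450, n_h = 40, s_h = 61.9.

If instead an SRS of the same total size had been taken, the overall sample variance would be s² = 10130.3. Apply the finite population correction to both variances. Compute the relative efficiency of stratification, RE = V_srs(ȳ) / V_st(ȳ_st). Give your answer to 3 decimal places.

RE ≈ 2.745

V̂(ȳ_st) = Σ W_h² (1 − n_h/N_h) s_h²/n_h, with W_h = N_h/N and N = 7150:
  stratum Q1: (2200/7150)²·(1 − 399/2200)·84.4²/399 = 1.38368
  stratum Q2: (2050/7150)²·(1 − 237/2050)·55.3²/237 = 0.938084
  stratum Q3: (1400/7150)²·(1 − 255/1400)·40.7²/255 = 0.20369
  stratum Q4: (1050/7150)²·(1 − 116/1050)·28.8²/116 = 0.137167
  stratum Q5: (450/7150)²·(1 − 40/450)·61.9²/40 = 0.345705
V_st = 3.00833
V_srs = (1 − 1047/7150)·10130.3/1047 = 8.25872
Relative efficiency = V_srs / V_st = 8.25872/3.00833 = 2.7453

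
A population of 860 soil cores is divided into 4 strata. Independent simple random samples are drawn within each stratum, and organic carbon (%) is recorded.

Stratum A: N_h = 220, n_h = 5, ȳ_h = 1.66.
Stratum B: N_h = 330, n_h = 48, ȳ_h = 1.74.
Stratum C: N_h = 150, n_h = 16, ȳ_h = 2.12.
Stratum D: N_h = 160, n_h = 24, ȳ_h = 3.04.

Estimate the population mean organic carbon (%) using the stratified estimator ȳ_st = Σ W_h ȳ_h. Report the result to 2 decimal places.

ȳ_st ≈ 2.03

N = Σ N_h = 860. Stratum weights W_h = N_h/N.
ȳ_st = (220·1.66 + 330·1.74 + 150·2.12 + 160·3.04) / 860 = 2.0277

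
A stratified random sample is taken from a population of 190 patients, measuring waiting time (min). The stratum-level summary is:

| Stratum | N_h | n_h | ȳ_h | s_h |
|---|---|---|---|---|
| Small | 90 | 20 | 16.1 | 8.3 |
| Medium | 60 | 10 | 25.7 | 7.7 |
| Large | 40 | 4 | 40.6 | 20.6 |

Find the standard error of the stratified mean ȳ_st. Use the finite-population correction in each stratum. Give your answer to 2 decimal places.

SE(ȳ_st) ≈ 2.31

V̂(ȳ_st) = Σ W_h² (1 − n_h/N_h) s_h²/n_h, with W_h = N_h/N and N = 190:
  stratum Small: (90/190)²·(1 − 20/90)·8.3²/20 = 0.601118
  stratum Medium: (60/190)²·(1 − 10/60)·7.7²/10 = 0.492715
  stratum Large: (40/190)²·(1 − 4/40)·20.6²/4 = 4.23184
V̂(ȳ_st) = 5.32568
SE(ȳ_st) = √5.32568 = 2.30774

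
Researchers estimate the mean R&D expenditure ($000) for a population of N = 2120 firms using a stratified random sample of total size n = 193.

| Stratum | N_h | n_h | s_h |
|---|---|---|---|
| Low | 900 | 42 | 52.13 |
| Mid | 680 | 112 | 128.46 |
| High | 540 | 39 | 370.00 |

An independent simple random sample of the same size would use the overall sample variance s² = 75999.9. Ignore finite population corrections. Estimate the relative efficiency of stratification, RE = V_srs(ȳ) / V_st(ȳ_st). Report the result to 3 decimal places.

RE ≈ 1.547

V̂(ȳ_st) = Σ W_h² s_h²/n_h, with W_h = N_h/N and N = 2120:
  stratum Low: (900/2120)²·52.13²/42 = 11.6611
  stratum Mid: (680/2120)²·128.46²/112 = 15.1588
  stratum High: (540/2120)²·370.00²/39 = 227.748
V_st = 254.568
V_srs = s²/n = 75999.9/193 = 393.782
Relative efficiency = V_srs / V_st = 393.782/254.568 = 1.5469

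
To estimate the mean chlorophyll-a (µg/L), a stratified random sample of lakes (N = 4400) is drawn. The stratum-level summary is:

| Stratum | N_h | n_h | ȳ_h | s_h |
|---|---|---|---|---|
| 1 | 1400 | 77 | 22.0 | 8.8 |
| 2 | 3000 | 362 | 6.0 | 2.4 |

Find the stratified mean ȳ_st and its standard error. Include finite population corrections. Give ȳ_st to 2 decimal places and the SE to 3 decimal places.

ȳ_st = Σ W_h ȳ_h = (1400·22.0 + 3000·6.0)/4400 = 11.09091
V̂(ȳ_st) = Σ W_h² (1 − n_h/N_h) s_h²/n_h, with W_h = N_h/N and N = 4400:
  stratum 1: (1400/4400)²·(1 − 77/1400)·8.8²/77 = 0.0962182
  stratum 2: (3000/4400)²·(1 − 362/3000)·2.4²/362 = 0.00650436
V̂(ȳ_st) = 0.102723
SE(ȳ_st) = √0.102723 = 0.320504

ȳ_st ≈ 11.09, SE ≈ 0.321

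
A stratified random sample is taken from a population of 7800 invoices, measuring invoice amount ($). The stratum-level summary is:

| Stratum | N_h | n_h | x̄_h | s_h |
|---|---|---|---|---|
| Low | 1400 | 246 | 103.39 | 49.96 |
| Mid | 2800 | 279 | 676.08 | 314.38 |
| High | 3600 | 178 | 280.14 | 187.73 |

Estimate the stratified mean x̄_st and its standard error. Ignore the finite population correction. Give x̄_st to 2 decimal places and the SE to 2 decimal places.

x̄_st ≈ 390.55, SE ≈ 9.39

x̄_st = Σ W_h x̄_h = (1400·103.39 + 2800·676.08 + 3600·280.14)/7800 = 390.54795
V̂(x̄_st) = Σ W_h² s_h²/n_h, with W_h = N_h/N and N = 7800:
  stratum Low: (1400/7800)²·49.96²/246 = 0.326871
  stratum Mid: (2800/7800)²·314.38²/279 = 45.6491
  stratum High: (3600/7800)²·187.73²/178 = 42.1758
V̂(x̄_st) = 88.1518
SE(x̄_st) = √88.1518 = 9.38892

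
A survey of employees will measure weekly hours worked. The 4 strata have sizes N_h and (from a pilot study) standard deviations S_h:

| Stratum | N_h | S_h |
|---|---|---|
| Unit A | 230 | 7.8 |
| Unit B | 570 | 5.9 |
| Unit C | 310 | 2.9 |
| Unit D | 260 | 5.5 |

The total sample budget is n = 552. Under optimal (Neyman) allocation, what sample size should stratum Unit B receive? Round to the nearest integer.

Neyman allocation: n_h = n · N_h S_h / Σ N_i S_i, with n = 552.
  stratum Unit A: N_h·S_h = 230·7.8 = 1794.00
  stratum Unit B: N_h·S_h = 570·5.9 = 3363.00
  stratum Unit C: N_h·S_h = 310·2.9 = 899.00
  stratum Unit D: N_h·S_h = 260·5.5 = 1430.00
Σ N_h S_h = 7486.00
n for stratum Unit B = 552·3363.00/7486.00 = 247.980 → 248

248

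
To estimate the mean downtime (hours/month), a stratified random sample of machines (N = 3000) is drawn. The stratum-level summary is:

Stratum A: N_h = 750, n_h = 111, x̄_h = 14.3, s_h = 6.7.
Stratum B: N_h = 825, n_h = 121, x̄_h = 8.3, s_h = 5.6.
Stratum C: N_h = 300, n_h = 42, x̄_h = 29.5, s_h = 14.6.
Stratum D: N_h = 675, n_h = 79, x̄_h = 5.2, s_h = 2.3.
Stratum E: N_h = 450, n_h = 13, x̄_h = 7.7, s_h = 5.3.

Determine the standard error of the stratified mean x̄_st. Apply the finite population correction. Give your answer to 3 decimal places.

V̂(x̄_st) = Σ W_h² (1 − n_h/N_h) s_h²/n_h, with W_h = N_h/N and N = 3000:
  stratum A: (750/3000)²·(1 − 111/750)·6.7²/111 = 0.0215351
  stratum B: (825/3000)²·(1 − 121/825)·5.6²/121 = 0.0167253
  stratum C: (300/3000)²·(1 − 42/300)·14.6²/42 = 0.043647
  stratum D: (675/3000)²·(1 − 79/675)·2.3²/79 = 0.0029932
  stratum E: (450/3000)²·(1 − 13/450)·5.3²/13 = 0.0472128
V̂(x̄_st) = 0.132113
SE(x̄_st) = √0.132113 = 0.363474

SE(x̄_st) ≈ 0.363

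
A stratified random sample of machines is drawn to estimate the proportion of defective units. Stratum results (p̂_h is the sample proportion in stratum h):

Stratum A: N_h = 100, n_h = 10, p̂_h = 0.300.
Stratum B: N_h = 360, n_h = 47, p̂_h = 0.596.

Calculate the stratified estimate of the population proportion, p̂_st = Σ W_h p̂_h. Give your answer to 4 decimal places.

N = 460; stratum weights W_h = N_h/N.
p̂_st = Σ W_h p̂_h = (100·0.300 + 360·0.596)/460 = 0.53165

p̂_st ≈ 0.5317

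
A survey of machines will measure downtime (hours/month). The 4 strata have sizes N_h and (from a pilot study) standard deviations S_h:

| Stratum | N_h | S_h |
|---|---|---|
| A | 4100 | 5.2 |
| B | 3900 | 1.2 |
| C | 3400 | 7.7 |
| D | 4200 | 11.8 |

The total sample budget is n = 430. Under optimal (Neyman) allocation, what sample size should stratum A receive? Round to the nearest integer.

Neyman allocation: n_h = n · N_h S_h / Σ N_i S_i, with n = 430.
  stratum A: N_h·S_h = 4100·5.2 = 21320.00
  stratum B: N_h·S_h = 3900·1.2 = 4680.00
  stratum C: N_h·S_h = 3400·7.7 = 26180.00
  stratum D: N_h·S_h = 4200·11.8 = 49560.00
Σ N_h S_h = 101740.00
n for stratum A = 430·21320.00/101740.00 = 90.108 → 90

90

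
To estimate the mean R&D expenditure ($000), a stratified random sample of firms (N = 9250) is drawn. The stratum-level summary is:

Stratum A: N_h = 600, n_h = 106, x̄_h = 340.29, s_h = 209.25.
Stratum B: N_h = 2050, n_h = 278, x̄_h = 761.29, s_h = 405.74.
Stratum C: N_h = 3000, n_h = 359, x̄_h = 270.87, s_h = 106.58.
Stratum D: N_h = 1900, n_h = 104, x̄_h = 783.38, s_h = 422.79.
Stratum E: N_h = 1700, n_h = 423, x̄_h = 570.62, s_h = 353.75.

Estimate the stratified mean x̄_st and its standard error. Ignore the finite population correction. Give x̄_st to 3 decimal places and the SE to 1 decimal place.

x̄_st ≈ 544.422, SE ≈ 10.8

x̄_st = Σ W_h x̄_h = (600·340.29 + 2050·761.29 + 3000·270.87 + 1900·783.38 + 1700·570.62)/9250 = 544.42211
V̂(x̄_st) = Σ W_h² s_h²/n_h, with W_h = N_h/N and N = 9250:
  stratum A: (600/9250)²·209.25²/106 = 1.73798
  stratum B: (2050/9250)²·405.74²/278 = 29.0854
  stratum C: (3000/9250)²·106.58²/359 = 3.32825
  stratum D: (1900/9250)²·422.79²/104 = 72.517
  stratum E: (1700/9250)²·353.75²/423 = 9.99233
V̂(x̄_st) = 116.661
SE(x̄_st) = √116.661 = 10.801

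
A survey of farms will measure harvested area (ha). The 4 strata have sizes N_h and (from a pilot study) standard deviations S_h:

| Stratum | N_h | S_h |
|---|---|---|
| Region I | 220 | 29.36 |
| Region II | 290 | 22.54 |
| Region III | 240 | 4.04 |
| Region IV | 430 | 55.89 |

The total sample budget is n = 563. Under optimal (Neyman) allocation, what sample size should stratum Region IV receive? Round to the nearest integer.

Neyman allocation: n_h = n · N_h S_h / Σ N_i S_i, with n = 563.
  stratum Region I: N_h·S_h = 220·29.36 = 6459.20
  stratum Region II: N_h·S_h = 290·22.54 = 6536.60
  stratum Region III: N_h·S_h = 240·4.04 = 969.60
  stratum Region IV: N_h·S_h = 430·55.89 = 24032.70
Σ N_h S_h = 37998.10
n for stratum Region IV = 563·24032.70/37998.10 = 356.081 → 356

356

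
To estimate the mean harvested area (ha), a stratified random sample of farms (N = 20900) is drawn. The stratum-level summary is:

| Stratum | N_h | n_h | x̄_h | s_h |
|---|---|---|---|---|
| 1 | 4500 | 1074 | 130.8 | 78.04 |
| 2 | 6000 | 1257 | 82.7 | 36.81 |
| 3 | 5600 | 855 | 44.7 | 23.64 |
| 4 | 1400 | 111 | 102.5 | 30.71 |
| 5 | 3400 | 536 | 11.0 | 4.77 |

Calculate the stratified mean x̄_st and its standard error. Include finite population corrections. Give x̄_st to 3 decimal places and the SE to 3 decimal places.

x̄_st ≈ 72.537, SE ≈ 0.588

x̄_st = Σ W_h x̄_h = (4500·130.8 + 6000·82.7 + 5600·44.7 + 1400·102.5 + 3400·11.0)/20900 = 72.53684
V̂(x̄_st) = Σ W_h² (1 − n_h/N_h) s_h²/n_h, with W_h = N_h/N and N = 20900:
  stratum 1: (4500/20900)²·(1 − 1074/4500)·78.04²/1074 = 0.200142
  stratum 2: (6000/20900)²·(1 − 1257/6000)·36.81²/1257 = 0.0702277
  stratum 3: (5600/20900)²·(1 − 855/5600)·23.64²/855 = 0.0397613
  stratum 4: (1400/20900)²·(1 − 111/1400)·30.71²/111 = 0.0351014
  stratum 5: (3400/20900)²·(1 − 536/3400)·4.77²/536 = 0.000946305
V̂(x̄_st) = 0.346178
SE(x̄_st) = √0.346178 = 0.588369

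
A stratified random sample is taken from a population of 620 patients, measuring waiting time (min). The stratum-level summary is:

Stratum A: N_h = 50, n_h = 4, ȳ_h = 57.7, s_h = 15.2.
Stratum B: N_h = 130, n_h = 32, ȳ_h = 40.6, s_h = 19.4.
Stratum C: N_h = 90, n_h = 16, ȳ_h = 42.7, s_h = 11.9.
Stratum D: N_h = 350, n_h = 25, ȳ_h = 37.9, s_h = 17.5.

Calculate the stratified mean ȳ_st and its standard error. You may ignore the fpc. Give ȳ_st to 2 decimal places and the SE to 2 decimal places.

ȳ_st = Σ W_h ȳ_h = (50·57.7 + 130·40.6 + 90·42.7 + 350·37.9)/620 = 40.75968
V̂(ȳ_st) = Σ W_h² s_h²/n_h, with W_h = N_h/N and N = 620:
  stratum A: (50/620)²·15.2²/4 = 0.37565
  stratum B: (130/620)²·19.4²/32 = 0.517079
  stratum C: (90/620)²·11.9²/16 = 0.186499
  stratum D: (350/620)²·17.5²/25 = 3.90381
V̂(ȳ_st) = 4.98304
SE(ȳ_st) = √4.98304 = 2.23227

ȳ_st ≈ 40.76, SE ≈ 2.23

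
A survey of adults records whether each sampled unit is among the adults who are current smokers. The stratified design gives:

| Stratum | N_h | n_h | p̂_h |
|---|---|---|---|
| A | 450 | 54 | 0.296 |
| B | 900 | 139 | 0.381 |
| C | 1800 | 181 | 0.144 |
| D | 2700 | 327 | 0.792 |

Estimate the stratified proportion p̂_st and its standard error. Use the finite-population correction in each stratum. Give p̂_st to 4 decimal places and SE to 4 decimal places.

N = 5850; stratum weights W_h = N_h/N.
p̂_st = Σ W_h p̂_h = (450·0.296 + 900·0.381 + 1800·0.144 + 2700·0.792)/5850 = 0.49123
V̂(p̂_st) = Σ W_h² (1 − n_h/N_h) p̂_h(1−p̂_h)/(n_h−1):
  stratum A: (450/5850)²·(1 − 54/450)·0.296·0.704/53 = 2.04731e-05
  stratum B: (900/5850)²·(1 − 139/900)·0.381·0.619/138 = 3.4202e-05
  stratum C: (1800/5850)²·(1 − 181/1800)·0.144·0.856/180 = 5.83138e-05
  stratum D: (2700/5850)²·(1 − 327/2700)·0.792·0.208/326 = 9.46064e-05
V̂(p̂_st) = 0.000207595; SE = √V̂ = 0.0144082

p̂_st ≈ 0.4912, SE ≈ 0.0144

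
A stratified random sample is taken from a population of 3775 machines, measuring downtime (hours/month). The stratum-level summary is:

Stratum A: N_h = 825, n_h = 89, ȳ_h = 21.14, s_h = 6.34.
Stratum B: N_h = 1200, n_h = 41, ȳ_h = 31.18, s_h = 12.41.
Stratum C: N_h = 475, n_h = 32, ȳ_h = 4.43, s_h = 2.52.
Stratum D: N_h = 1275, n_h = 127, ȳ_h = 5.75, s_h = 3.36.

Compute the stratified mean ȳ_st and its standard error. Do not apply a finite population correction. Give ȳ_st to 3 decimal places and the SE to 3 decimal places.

ȳ_st ≈ 17.031, SE ≈ 0.644

ȳ_st = Σ W_h ȳ_h = (825·21.14 + 1200·31.18 + 475·4.43 + 1275·5.75)/3775 = 17.03099
V̂(ȳ_st) = Σ W_h² s_h²/n_h, with W_h = N_h/N and N = 3775:
  stratum A: (825/3775)²·6.34²/89 = 0.0215706
  stratum B: (1200/3775)²·12.41²/41 = 0.379567
  stratum C: (475/3775)²·2.52²/32 = 0.00314199
  stratum D: (1275/3775)²·3.36²/127 = 0.0101405
V̂(ȳ_st) = 0.41442
SE(ȳ_st) = √0.41442 = 0.643755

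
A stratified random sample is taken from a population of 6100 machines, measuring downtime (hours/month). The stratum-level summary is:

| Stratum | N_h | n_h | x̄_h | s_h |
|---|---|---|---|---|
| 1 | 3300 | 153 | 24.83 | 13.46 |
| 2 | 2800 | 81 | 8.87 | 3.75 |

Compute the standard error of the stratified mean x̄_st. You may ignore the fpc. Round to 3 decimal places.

V̂(x̄_st) = Σ W_h² s_h²/n_h, with W_h = N_h/N and N = 6100:
  stratum 1: (3300/6100)²·13.46²/153 = 0.346551
  stratum 2: (2800/6100)²·3.75²/81 = 0.0365792
V̂(x̄_st) = 0.38313
SE(x̄_st) = √0.38313 = 0.618975

SE(x̄_st) ≈ 0.619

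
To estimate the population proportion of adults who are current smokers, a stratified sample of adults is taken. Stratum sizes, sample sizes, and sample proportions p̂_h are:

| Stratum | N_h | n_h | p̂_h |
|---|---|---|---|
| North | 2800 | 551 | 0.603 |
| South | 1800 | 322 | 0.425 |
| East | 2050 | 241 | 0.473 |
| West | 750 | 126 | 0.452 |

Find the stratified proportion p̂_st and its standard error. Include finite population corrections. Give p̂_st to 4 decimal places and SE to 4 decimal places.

N = 7400; stratum weights W_h = N_h/N.
p̂_st = Σ W_h p̂_h = (2800·0.603 + 1800·0.425 + 2050·0.473 + 750·0.452)/7400 = 0.50839
V̂(p̂_st) = Σ W_h² (1 − n_h/N_h) p̂_h(1−p̂_h)/(n_h−1):
  stratum North: (2800/7400)²·(1 − 551/2800)·0.603·0.397/550 = 5.00529e-05
  stratum South: (1800/7400)²·(1 − 322/1800)·0.425·0.575/321 = 3.69858e-05
  stratum East: (2050/7400)²·(1 − 241/2050)·0.473·0.527/240 = 7.03379e-05
  stratum West: (750/7400)²·(1 − 126/750)·0.452·0.548/125 = 1.69352e-05
V̂(p̂_st) = 0.000174312; SE = √V̂ = 0.0132027

p̂_st ≈ 0.5084, SE ≈ 0.0132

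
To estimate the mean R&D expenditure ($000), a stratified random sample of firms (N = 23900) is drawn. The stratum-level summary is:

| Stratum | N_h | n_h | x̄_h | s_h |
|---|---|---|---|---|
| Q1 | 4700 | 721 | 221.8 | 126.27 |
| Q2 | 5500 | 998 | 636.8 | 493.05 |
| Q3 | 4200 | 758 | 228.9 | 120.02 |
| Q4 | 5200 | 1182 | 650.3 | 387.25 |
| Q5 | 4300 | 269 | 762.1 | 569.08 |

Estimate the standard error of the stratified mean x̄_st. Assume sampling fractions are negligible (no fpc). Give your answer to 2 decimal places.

V̂(x̄_st) = Σ W_h² s_h²/n_h, with W_h = N_h/N and N = 23900:
  stratum Q1: (4700/23900)²·126.27²/721 = 0.855195
  stratum Q2: (5500/23900)²·493.05²/998 = 12.8997
  stratum Q3: (4200/23900)²·120.02²/758 = 0.586869
  stratum Q4: (5200/23900)²·387.25²/1182 = 6.00587
  stratum Q5: (4300/23900)²·569.08²/269 = 38.9705
V̂(x̄_st) = 59.3181
SE(x̄_st) = √59.3181 = 7.70183

SE(x̄_st) ≈ 7.70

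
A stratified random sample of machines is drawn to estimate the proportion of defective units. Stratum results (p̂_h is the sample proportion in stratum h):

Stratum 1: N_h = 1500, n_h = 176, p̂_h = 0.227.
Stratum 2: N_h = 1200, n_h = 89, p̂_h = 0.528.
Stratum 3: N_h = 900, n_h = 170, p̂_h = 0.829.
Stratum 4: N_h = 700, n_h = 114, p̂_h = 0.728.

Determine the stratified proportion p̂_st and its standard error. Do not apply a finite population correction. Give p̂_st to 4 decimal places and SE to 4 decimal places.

p̂_st ≈ 0.5186, SE ≈ 0.0206

N = 4300; stratum weights W_h = N_h/N.
p̂_st = Σ W_h p̂_h = (1500·0.227 + 1200·0.528 + 900·0.829 + 700·0.728)/4300 = 0.51856
V̂(p̂_st) = Σ W_h² p̂_h(1−p̂_h)/(n_h−1):
  stratum 1: (1500/4300)²·0.227·0.773/175 = 0.000122015
  stratum 2: (1200/4300)²·0.528·0.472/88 = 0.000220556
  stratum 3: (900/4300)²·0.829·0.171/169 = 3.67462e-05
  stratum 4: (700/4300)²·0.728·0.272/113 = 4.64388e-05
V̂(p̂_st) = 0.000425756; SE = √V̂ = 0.0206339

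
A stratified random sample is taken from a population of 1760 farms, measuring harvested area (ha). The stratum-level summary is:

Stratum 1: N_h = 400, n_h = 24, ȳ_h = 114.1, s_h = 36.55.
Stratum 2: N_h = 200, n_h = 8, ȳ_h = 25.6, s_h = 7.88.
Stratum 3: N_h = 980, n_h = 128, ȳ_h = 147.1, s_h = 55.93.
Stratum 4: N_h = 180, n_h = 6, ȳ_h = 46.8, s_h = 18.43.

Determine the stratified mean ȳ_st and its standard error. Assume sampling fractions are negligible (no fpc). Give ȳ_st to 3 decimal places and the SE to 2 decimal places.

ȳ_st = Σ W_h ȳ_h = (400·114.1 + 200·25.6 + 980·147.1 + 180·46.8)/1760 = 115.53523
V̂(ȳ_st) = Σ W_h² s_h²/n_h, with W_h = N_h/N and N = 1760:
  stratum 1: (400/1760)²·36.55²/24 = 2.87513
  stratum 2: (200/1760)²·7.88²/8 = 0.10023
  stratum 3: (980/1760)²·55.93²/128 = 7.57716
  stratum 4: (180/1760)²·18.43²/6 = 0.592133
V̂(ȳ_st) = 11.1447
SE(ȳ_st) = √11.1447 = 3.33836

ȳ_st ≈ 115.535, SE ≈ 3.34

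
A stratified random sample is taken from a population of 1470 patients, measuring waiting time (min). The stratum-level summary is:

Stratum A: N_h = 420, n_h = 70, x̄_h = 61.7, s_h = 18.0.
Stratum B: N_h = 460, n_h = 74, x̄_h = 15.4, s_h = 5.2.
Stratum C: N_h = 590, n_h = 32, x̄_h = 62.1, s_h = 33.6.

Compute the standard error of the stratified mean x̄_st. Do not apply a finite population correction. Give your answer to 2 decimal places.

V̂(x̄_st) = Σ W_h² s_h²/n_h, with W_h = N_h/N and N = 1470:
  stratum A: (420/1470)²·18.0²/70 = 0.377843
  stratum B: (460/1470)²·5.2²/74 = 0.0357813
  stratum C: (590/1470)²·33.6²/32 = 5.68327
V̂(x̄_st) = 6.09689
SE(x̄_st) = √6.09689 = 2.46919

SE(x̄_st) ≈ 2.47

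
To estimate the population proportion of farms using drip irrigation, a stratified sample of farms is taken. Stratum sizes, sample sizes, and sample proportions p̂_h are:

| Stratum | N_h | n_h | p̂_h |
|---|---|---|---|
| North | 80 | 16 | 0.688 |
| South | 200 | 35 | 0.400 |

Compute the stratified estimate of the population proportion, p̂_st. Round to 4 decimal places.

N = 280; stratum weights W_h = N_h/N.
p̂_st = Σ W_h p̂_h = (80·0.688 + 200·0.400)/280 = 0.48229

p̂_st ≈ 0.4823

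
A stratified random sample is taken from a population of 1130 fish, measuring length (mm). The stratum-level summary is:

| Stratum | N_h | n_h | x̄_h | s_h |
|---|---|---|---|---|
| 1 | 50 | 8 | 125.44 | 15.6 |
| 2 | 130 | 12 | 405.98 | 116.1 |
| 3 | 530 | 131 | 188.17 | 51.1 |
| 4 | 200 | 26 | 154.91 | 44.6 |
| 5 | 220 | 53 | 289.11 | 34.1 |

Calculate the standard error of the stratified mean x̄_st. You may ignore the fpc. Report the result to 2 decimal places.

SE(x̄_st) ≈ 4.75

V̂(x̄_st) = Σ W_h² s_h²/n_h, with W_h = N_h/N and N = 1130:
  stratum 1: (50/1130)²·15.6²/8 = 0.0595583
  stratum 2: (130/1130)²·116.1²/12 = 14.8666
  stratum 3: (530/1130)²·51.1²/131 = 4.38496
  stratum 4: (200/1130)²·44.6²/26 = 2.39662
  stratum 5: (220/1130)²·34.1²/53 = 0.831613
V̂(x̄_st) = 22.5394
SE(x̄_st) = √22.5394 = 4.74757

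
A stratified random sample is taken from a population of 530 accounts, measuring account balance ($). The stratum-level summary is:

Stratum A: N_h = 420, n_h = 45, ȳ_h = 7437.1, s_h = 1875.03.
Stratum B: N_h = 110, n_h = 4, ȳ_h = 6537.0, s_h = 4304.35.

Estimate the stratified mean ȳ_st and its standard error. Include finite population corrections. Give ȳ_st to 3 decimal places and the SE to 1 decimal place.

ȳ_st = Σ W_h ȳ_h = (420·7437.1 + 110·6537.0)/530 = 7250.28679
V̂(ȳ_st) = Σ W_h² (1 − n_h/N_h) s_h²/n_h, with W_h = N_h/N and N = 530:
  stratum A: (420/530)²·(1 − 45/420)·1875.03²/45 = 43805.9
  stratum B: (110/530)²·(1 − 4/110)·4304.35²/4 = 192266
V̂(ȳ_st) = 236072
SE(ȳ_st) = √236072 = 485.872

ȳ_st ≈ 7250.287, SE ≈ 485.9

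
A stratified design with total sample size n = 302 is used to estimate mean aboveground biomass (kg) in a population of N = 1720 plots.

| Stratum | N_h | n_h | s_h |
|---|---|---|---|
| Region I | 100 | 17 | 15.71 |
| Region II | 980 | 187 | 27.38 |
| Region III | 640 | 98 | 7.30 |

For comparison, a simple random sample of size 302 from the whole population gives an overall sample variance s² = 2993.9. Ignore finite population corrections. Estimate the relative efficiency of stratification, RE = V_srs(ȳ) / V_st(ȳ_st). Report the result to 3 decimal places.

RE ≈ 6.953

V̂(ȳ_st) = Σ W_h² s_h²/n_h, with W_h = N_h/N and N = 1720:
  stratum Region I: (100/1720)²·15.71²/17 = 0.0490734
  stratum Region II: (980/1720)²·27.38²/187 = 1.30143
  stratum Region III: (640/1720)²·7.30²/98 = 0.0752875
V_st = 1.42579
V_srs = s²/n = 2993.9/302 = 9.91358
Relative efficiency = V_srs / V_st = 9.91358/1.42579 = 6.9530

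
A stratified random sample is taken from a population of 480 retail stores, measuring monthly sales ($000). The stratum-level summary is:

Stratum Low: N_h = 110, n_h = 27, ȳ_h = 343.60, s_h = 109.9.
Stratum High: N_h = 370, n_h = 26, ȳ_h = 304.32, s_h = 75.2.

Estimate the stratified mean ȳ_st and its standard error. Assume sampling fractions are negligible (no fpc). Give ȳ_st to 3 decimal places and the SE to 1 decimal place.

ȳ_st ≈ 313.322, SE ≈ 12.4

ȳ_st = Σ W_h ȳ_h = (110·343.60 + 370·304.32)/480 = 313.32167
V̂(ȳ_st) = Σ W_h² s_h²/n_h, with W_h = N_h/N and N = 480:
  stratum Low: (110/480)²·109.9²/27 = 23.4928
  stratum High: (370/480)²·75.2²/26 = 129.236
V̂(ȳ_st) = 152.729
SE(ȳ_st) = √152.729 = 12.3583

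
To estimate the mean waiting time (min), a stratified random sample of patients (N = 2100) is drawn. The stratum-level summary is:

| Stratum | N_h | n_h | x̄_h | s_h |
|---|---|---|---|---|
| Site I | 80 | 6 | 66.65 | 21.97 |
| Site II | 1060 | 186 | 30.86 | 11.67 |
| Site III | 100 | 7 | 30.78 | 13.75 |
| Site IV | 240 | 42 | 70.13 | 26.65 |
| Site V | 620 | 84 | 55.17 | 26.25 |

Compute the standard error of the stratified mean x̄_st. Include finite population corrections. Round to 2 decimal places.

SE(x̄_st) ≈ 1.06

V̂(x̄_st) = Σ W_h² (1 − n_h/N_h) s_h²/n_h, with W_h = N_h/N and N = 2100:
  stratum Site I: (80/2100)²·(1 − 6/80)·21.97²/6 = 0.107992
  stratum Site II: (1060/2100)²·(1 − 186/1060)·11.67²/186 = 0.153818
  stratum Site III: (100/2100)²·(1 − 7/100)·13.75²/7 = 0.0569576
  stratum Site IV: (240/2100)²·(1 − 42/240)·26.65²/42 = 0.182215
  stratum Site V: (620/2100)²·(1 − 84/620)·26.25²/84 = 0.618155
V̂(x̄_st) = 1.11914
SE(x̄_st) = √1.11914 = 1.05789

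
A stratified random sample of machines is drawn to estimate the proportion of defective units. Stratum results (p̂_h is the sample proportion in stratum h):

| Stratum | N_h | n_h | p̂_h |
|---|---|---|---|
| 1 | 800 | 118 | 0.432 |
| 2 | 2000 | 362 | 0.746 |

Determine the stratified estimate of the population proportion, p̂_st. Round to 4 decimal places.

p̂_st ≈ 0.6563

N = 2800; stratum weights W_h = N_h/N.
p̂_st = Σ W_h p̂_h = (800·0.432 + 2000·0.746)/2800 = 0.65629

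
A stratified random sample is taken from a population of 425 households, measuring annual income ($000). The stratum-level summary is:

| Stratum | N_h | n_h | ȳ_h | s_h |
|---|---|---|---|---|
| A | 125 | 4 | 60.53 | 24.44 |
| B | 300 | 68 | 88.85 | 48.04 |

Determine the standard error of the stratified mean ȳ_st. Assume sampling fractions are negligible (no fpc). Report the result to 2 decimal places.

V̂(ȳ_st) = Σ W_h² s_h²/n_h, with W_h = N_h/N and N = 425:
  stratum A: (125/425)²·24.44²/4 = 12.9177
  stratum B: (300/425)²·48.04²/68 = 16.9107
V̂(ȳ_st) = 29.8284
SE(ȳ_st) = √29.8284 = 5.46154

SE(ȳ_st) ≈ 5.46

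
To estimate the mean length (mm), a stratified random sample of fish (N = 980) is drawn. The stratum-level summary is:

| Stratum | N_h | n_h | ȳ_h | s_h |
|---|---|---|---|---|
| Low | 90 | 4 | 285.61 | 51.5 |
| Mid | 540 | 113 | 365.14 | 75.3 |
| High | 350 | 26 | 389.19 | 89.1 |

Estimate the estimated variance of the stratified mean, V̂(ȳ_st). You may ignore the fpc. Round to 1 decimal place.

V̂(ȳ_st) = Σ W_h² s_h²/n_h, with W_h = N_h/N and N = 980:
  stratum Low: (90/980)²·51.5²/4 = 5.59226
  stratum Mid: (540/980)²·75.3²/113 = 15.2352
  stratum High: (350/980)²·89.1²/26 = 38.9463
V̂(ȳ_st) = 59.7737

V̂(ȳ_st) ≈ 59.8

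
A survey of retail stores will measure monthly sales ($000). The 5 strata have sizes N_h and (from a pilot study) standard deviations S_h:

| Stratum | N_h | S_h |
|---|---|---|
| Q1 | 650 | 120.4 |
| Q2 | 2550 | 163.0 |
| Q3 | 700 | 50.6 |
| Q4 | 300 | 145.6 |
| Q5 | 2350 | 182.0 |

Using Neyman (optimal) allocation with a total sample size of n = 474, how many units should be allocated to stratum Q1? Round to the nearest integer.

37

Neyman allocation: n_h = n · N_h S_h / Σ N_i S_i, with n = 474.
  stratum Q1: N_h·S_h = 650·120.4 = 78260.00
  stratum Q2: N_h·S_h = 2550·163.0 = 415650.00
  stratum Q3: N_h·S_h = 700·50.6 = 35420.00
  stratum Q4: N_h·S_h = 300·145.6 = 43680.00
  stratum Q5: N_h·S_h = 2350·182.0 = 427700.00
Σ N_h S_h = 1000710.00
n for stratum Q1 = 474·78260.00/1000710.00 = 37.069 → 37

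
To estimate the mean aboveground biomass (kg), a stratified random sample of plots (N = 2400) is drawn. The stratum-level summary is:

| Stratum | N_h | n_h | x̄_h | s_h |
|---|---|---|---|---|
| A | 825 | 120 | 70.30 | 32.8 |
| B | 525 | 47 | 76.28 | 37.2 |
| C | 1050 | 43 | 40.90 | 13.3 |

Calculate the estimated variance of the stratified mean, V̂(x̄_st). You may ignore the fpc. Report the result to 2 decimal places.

V̂(x̄_st) ≈ 3.26

V̂(x̄_st) = Σ W_h² s_h²/n_h, with W_h = N_h/N and N = 2400:
  stratum A: (825/2400)²·32.8²/120 = 1.05938
  stratum B: (525/2400)²·37.2²/47 = 1.40891
  stratum C: (1050/2400)²·13.3²/43 = 0.787392
V̂(x̄_st) = 3.25569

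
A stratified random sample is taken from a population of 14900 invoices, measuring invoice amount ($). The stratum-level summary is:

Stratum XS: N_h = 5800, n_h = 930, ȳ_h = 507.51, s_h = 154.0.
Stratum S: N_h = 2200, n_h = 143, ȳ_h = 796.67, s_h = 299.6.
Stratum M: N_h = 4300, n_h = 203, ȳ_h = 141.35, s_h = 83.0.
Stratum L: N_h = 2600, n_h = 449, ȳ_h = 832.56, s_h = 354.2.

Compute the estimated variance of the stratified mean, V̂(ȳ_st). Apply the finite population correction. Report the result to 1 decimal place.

V̂(ȳ_st) = Σ W_h² (1 − n_h/N_h) s_h²/n_h, with W_h = N_h/N and N = 14900:
  stratum XS: (5800/14900)²·(1 − 930/5800)·154.0²/930 = 3.24446
  stratum S: (2200/14900)²·(1 − 143/2200)·299.6²/143 = 12.7948
  stratum M: (4300/14900)²·(1 − 203/4300)·83.0²/203 = 2.69291
  stratum L: (2600/14900)²·(1 − 449/2600)·354.2²/449 = 7.03869
V̂(ȳ_st) = 25.7708

V̂(ȳ_st) ≈ 25.8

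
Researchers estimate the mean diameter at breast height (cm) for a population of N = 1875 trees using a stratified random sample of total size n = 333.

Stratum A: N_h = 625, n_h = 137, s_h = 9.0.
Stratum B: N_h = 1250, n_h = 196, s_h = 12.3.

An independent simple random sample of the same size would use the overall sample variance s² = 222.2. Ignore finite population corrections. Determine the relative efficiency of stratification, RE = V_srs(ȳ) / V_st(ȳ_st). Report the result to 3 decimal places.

RE ≈ 1.632

V̂(ȳ_st) = Σ W_h² s_h²/n_h, with W_h = N_h/N and N = 1875:
  stratum A: (625/1875)²·9.0²/137 = 0.0656934
  stratum B: (1250/1875)²·12.3²/196 = 0.343061
V_st = 0.408755
V_srs = s²/n = 222.2/333 = 0.667267
Relative efficiency = V_srs / V_st = 0.667267/0.408755 = 1.6324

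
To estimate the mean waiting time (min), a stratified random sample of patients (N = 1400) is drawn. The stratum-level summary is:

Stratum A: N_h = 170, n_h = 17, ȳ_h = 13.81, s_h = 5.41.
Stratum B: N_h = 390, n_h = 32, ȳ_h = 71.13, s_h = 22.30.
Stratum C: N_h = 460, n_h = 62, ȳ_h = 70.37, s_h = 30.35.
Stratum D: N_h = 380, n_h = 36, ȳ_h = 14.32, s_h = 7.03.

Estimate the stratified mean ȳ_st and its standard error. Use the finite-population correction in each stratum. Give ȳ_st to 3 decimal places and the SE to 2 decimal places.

ȳ_st = Σ W_h ȳ_h = (170·13.81 + 390·71.13 + 460·70.37 + 380·14.32)/1400 = 48.50014
V̂(ȳ_st) = Σ W_h² (1 − n_h/N_h) s_h²/n_h, with W_h = N_h/N and N = 1400:
  stratum A: (170/1400)²·(1 − 17/170)·5.41²/17 = 0.022847
  stratum B: (390/1400)²·(1 − 32/390)·22.30²/32 = 1.10701
  stratum C: (460/1400)²·(1 − 62/460)·30.35²/62 = 1.38775
  stratum D: (380/1400)²·(1 − 36/380)·7.03²/36 = 0.0915575
V̂(ȳ_st) = 2.60916
SE(ȳ_st) = √2.60916 = 1.61529

ȳ_st ≈ 48.500, SE ≈ 1.62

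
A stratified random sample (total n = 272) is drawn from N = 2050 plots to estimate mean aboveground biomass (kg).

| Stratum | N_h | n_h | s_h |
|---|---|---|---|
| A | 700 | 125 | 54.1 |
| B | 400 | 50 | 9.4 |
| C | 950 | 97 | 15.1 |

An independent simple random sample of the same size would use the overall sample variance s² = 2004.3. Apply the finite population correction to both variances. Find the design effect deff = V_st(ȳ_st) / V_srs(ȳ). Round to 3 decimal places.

deff ≈ 0.431

V̂(ȳ_st) = Σ W_h² (1 − n_h/N_h) s_h²/n_h, with W_h = N_h/N and N = 2050:
  stratum A: (700/2050)²·(1 − 125/700)·54.1²/125 = 2.24255
  stratum B: (400/2050)²·(1 − 50/400)·9.4²/50 = 0.0588716
  stratum C: (950/2050)²·(1 − 97/950)·15.1²/97 = 0.45326
V_st = 2.75468
V_srs = (1 − 272/2050)·2004.3/272 = 6.39104
deff = V_st / V_srs = 2.75468/6.39104 = 0.4310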